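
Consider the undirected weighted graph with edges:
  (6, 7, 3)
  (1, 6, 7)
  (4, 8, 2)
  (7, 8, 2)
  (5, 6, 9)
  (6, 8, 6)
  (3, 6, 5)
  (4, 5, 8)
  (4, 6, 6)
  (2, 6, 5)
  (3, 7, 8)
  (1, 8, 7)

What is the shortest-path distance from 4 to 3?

Checking several routes:
4-6-3: 6 + 5 = 11
4-6-7-3: 6 + 3 + 8 = 17
4-8-6-3: 2 + 6 + 5 = 13
4-8-7-6-3: 2 + 2 + 3 + 5 = 12
4-8-7-3: 2 + 2 + 8 = 12
Best route has total 11.

11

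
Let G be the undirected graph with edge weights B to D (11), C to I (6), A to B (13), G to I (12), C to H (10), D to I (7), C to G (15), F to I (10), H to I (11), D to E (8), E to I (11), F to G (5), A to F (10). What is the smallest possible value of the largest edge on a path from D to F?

Checking several routes:
D-I-F: max(7, 10) = 10
D-I-G-F: max(7, 12, 5) = 12
D-E-I-F: max(8, 11, 10) = 11
Best route has worst link 10.

10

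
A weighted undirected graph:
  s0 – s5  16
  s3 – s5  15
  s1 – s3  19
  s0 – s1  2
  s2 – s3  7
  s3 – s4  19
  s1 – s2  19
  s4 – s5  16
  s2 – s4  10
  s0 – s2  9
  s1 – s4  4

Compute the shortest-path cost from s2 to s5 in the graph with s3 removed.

Comparing a few candidate routes:
s2 - s4 - s1 - s0 - s5: 10 + 4 + 2 + 16 = 32
s2 - s0 - s5: 9 + 16 = 25
s2 - s0 - s1 - s4 - s5: 9 + 2 + 4 + 16 = 31
s2 - s4 - s5: 10 + 16 = 26
Best route has total 25.

25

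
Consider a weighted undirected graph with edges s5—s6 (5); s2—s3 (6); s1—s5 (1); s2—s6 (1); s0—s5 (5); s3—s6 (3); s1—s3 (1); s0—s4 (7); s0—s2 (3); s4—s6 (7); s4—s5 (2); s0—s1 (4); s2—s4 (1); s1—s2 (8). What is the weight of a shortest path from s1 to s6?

4

Some routes from s1 to s6:
s1 → s5 → s4 → s2 → s6: 1 + 2 + 1 + 1 = 5
s1 → s3 → s6: 1 + 3 = 4
s1 → s5 → s6: 1 + 5 = 6
Shortest: 4.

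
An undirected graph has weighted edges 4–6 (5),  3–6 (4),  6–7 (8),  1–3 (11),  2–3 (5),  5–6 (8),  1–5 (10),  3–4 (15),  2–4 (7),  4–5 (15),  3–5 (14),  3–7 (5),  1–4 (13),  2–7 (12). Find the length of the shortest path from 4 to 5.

Some routes from 4 to 5:
4 → 5: 15
4 → 6 → 3 → 5: 5 + 4 + 14 = 23
4 → 6 → 5: 5 + 8 = 13
4 → 2 → 3 → 5: 7 + 5 + 14 = 26
4 → 2 → 3 → 6 → 5: 7 + 5 + 4 + 8 = 24
4 → 1 → 5: 13 + 10 = 23
Best route has total 13.

13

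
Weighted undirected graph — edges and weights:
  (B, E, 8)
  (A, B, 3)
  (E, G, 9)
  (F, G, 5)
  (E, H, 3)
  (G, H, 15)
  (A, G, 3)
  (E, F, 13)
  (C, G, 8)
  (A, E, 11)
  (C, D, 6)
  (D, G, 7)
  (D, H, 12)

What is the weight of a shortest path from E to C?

Comparing a few candidate routes:
E → B → A → G → C: 8 + 3 + 3 + 8 = 22
E → G → C: 9 + 8 = 17
E → H → D → C: 3 + 12 + 6 = 21
The minimum is 17.

17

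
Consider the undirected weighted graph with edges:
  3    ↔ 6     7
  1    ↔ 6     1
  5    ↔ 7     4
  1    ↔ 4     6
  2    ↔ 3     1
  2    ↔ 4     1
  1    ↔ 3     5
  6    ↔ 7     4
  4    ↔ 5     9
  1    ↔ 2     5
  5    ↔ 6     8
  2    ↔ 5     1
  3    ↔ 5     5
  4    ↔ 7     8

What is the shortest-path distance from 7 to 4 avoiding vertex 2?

A few of the 7→4 routes:
7 → 6 → 1 → 4: 4 + 1 + 6 = 11
7 → 4: 8
7 → 5 → 4: 4 + 9 = 13
The minimum is 8.

8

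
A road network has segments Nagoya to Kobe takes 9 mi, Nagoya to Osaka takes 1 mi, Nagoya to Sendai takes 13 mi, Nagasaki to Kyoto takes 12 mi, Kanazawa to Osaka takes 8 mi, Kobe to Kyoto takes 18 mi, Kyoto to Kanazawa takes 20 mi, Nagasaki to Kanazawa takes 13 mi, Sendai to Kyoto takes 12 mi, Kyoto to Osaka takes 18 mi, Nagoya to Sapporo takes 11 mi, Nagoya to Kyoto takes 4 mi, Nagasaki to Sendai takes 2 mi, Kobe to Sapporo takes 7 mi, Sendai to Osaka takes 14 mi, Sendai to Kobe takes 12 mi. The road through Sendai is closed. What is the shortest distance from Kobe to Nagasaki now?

A few of the Kobe→Nagasaki routes:
Kobe-Kyoto-Nagasaki: 18 + 12 = 30
Kobe-Nagoya-Kyoto-Nagasaki: 9 + 4 + 12 = 25
Kobe-Sapporo-Nagoya-Kyoto-Nagasaki: 7 + 11 + 4 + 12 = 34
Kobe-Nagoya-Osaka-Kanazawa-Nagasaki: 9 + 1 + 8 + 13 = 31
Kobe-Sapporo-Nagoya-Osaka-Kanazawa-Nagasaki: 7 + 11 + 1 + 8 + 13 = 40
The minimum is 25 mi.

25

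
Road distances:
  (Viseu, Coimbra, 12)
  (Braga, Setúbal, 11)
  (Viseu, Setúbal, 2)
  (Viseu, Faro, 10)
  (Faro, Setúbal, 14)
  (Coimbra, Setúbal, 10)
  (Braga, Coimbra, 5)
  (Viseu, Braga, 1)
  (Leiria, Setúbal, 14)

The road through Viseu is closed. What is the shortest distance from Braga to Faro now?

Candidate routes:
Braga→Coimbra→Setúbal→Faro: 5 + 10 + 14 = 29
Braga→Setúbal→Faro: 11 + 14 = 25
The minimum is 25.

25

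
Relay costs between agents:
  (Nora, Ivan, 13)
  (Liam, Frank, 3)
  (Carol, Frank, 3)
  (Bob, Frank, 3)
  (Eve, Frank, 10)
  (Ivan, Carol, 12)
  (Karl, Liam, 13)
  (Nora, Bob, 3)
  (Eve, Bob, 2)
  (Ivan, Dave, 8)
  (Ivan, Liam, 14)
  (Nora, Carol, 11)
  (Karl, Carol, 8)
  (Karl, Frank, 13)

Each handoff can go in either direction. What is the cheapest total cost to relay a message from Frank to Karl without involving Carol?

13

Candidate routes:
Frank→Bob→Nora→Ivan→Liam→Karl: 3 + 3 + 13 + 14 + 13 = 46
Frank→Eve→Bob→Nora→Ivan→Liam→Karl: 10 + 2 + 3 + 13 + 14 + 13 = 55
Frank→Liam→Karl: 3 + 13 = 16
Frank→Karl: 13
The minimum is 13.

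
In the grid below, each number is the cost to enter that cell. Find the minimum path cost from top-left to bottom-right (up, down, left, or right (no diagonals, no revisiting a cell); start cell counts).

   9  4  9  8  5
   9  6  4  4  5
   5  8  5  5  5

Take [0,0]→[0,1]→[1,1]→[1,2]→[1,3]→[1,4]→[2,4] for a total of 9 + 4 + 6 + 4 + 4 + 5 + 5 = 37.

37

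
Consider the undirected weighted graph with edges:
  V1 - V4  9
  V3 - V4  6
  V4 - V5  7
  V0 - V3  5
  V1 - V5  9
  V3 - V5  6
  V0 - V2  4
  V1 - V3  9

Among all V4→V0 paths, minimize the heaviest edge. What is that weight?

Some routes from V4 to V0:
V4 → V5 → V1 → V3 → V0: max(7, 9, 9, 5) = 9
V4 → V3 → V0: max(6, 5) = 6
V4 → V5 → V3 → V0: max(7, 6, 5) = 7
Best route has worst link 6.

6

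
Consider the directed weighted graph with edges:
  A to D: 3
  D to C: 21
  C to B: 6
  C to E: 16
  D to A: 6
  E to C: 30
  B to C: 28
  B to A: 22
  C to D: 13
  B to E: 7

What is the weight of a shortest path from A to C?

Routes from A to C:
A-D-C: 3 + 21 = 24
Shortest: 24.

24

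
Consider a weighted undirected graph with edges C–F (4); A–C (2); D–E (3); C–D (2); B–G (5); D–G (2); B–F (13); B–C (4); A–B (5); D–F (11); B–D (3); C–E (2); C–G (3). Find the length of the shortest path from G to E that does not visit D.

Paths from G to E avoiding D:
G→B→A→C→E: 5 + 5 + 2 + 2 = 14
G→B→C→E: 5 + 4 + 2 = 11
G→C→E: 3 + 2 = 5
G→B→F→C→E: 5 + 13 + 4 + 2 = 24
The minimum is 5.

5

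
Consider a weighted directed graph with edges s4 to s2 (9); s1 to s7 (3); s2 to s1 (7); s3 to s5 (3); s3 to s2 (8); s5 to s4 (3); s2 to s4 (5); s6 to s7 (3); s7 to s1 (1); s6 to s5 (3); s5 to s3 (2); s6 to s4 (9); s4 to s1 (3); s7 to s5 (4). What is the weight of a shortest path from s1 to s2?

Candidate routes:
s1 - s7 - s5 - s3 - s2: 3 + 4 + 2 + 8 = 17
s1 - s7 - s5 - s4 - s2: 3 + 4 + 3 + 9 = 19
The minimum is 17.

17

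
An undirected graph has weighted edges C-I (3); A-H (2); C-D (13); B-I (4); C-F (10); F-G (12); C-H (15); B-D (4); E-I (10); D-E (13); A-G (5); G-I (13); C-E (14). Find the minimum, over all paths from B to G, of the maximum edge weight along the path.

12

Checking several routes:
B → I → E → D → C → F → G: max(4, 10, 13, 13, 10, 12) = 13
B → D → C → F → G: max(4, 13, 10, 12) = 13
B → I → C → F → G: max(4, 3, 10, 12) = 12
B → I → G: max(4, 13) = 13
B → D → C → I → G: max(4, 13, 3, 13) = 13
The minimum achievable maximum is 12.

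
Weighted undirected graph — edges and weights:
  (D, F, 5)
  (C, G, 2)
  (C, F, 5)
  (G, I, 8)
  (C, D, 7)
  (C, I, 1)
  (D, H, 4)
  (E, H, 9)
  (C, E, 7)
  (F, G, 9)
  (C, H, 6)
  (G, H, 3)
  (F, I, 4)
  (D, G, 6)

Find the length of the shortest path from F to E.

12

Some routes from F to E:
F - D - H - E: 5 + 4 + 9 = 18
F - C - E: 5 + 7 = 12
F - I - C - E: 4 + 1 + 7 = 12
F - G - C - E: 9 + 2 + 7 = 18
Best route has total 12.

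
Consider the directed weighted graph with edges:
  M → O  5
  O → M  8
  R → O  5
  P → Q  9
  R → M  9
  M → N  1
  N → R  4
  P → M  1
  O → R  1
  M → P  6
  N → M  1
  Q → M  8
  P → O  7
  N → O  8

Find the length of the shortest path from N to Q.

Some routes from N to Q:
N → M → P → Q: 1 + 6 + 9 = 16
N → O → M → P → Q: 8 + 8 + 6 + 9 = 31
N → R → M → P → Q: 4 + 9 + 6 + 9 = 28
Best route has total 16.

16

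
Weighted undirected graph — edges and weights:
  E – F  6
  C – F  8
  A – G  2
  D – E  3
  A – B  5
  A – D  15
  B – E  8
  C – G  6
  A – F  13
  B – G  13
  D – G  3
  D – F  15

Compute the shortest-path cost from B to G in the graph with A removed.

Candidate routes:
B → E → F → C → G: 8 + 6 + 8 + 6 = 28
B → G: 13
B → E → F → D → G: 8 + 6 + 15 + 3 = 32
B → E → D → G: 8 + 3 + 3 = 14
B → E → D → F → C → G: 8 + 3 + 15 + 8 + 6 = 40
Best route has total 13.

13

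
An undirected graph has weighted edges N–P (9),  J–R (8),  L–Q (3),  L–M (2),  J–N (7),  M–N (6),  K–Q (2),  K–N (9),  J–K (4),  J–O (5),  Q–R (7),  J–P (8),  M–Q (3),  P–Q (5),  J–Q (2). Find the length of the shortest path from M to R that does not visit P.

Some routes from M to R avoiding P:
M -> Q -> K -> J -> R: 3 + 2 + 4 + 8 = 17
M -> L -> Q -> J -> R: 2 + 3 + 2 + 8 = 15
M -> L -> Q -> R: 2 + 3 + 7 = 12
M -> Q -> J -> R: 3 + 2 + 8 = 13
M -> Q -> R: 3 + 7 = 10
The minimum is 10.

10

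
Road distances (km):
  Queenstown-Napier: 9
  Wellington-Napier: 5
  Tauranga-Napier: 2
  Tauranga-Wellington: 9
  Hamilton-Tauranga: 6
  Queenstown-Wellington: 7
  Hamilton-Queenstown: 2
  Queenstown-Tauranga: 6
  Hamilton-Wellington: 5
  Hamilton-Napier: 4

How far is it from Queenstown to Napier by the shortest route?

6

A few of the Queenstown→Napier routes:
Queenstown -> Hamilton -> Tauranga -> Napier: 2 + 6 + 2 = 10
Queenstown -> Tauranga -> Napier: 6 + 2 = 8
Queenstown -> Hamilton -> Napier: 2 + 4 = 6
Queenstown -> Napier: 9
Queenstown -> Wellington -> Napier: 7 + 5 = 12
Best route has total 6 km.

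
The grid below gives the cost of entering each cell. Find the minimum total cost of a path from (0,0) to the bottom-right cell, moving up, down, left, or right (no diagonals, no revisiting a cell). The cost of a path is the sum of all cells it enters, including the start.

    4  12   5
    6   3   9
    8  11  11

Path [0,0]→[1,0]→[1,1]→[1,2]→[2,2]: 4 + 6 + 3 + 9 + 11 = 33.

33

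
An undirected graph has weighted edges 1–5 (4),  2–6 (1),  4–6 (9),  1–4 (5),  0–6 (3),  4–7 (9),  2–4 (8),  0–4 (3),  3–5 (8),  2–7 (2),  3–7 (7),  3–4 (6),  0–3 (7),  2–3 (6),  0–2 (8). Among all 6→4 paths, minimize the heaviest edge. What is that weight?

3

A few of the 6→4 routes:
6 → 0 → 3 → 4: max(3, 7, 6) = 7
6 → 2 → 3 → 4: max(1, 6, 6) = 6
6 → 0 → 4: max(3, 3) = 3
6 → 2 → 3 → 0 → 4: max(1, 6, 7, 3) = 7
6 → 2 → 7 → 3 → 0 → 4: max(1, 2, 7, 7, 3) = 7
The minimum achievable maximum is 3.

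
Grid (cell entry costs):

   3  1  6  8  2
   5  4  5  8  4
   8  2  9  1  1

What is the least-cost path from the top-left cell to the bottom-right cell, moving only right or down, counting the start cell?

Take [0,0] → [0,1] → [1,1] → [2,1] → [2,2] → [2,3] → [2,4] for a total of 3 + 1 + 4 + 2 + 9 + 1 + 1 = 21.
(Top row then right column would cost 25.)

21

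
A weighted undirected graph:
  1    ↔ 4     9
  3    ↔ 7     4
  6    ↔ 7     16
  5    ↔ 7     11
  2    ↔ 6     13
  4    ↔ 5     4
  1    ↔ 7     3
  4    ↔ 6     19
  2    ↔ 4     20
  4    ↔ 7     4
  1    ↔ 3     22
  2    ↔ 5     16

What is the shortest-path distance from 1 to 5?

Comparing a few candidate routes:
1-7-5: 3 + 11 = 14
1-7-4-5: 3 + 4 + 4 = 11
1-4-5: 9 + 4 = 13
Shortest: 11.

11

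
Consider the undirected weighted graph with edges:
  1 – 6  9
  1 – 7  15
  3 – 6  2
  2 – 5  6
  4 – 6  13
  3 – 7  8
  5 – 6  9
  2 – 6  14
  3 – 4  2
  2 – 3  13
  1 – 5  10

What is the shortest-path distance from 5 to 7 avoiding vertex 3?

Routes from 5 to 7 avoiding 3:
5 -> 6 -> 1 -> 7: 9 + 9 + 15 = 33
5 -> 1 -> 7: 10 + 15 = 25
5 -> 2 -> 6 -> 1 -> 7: 6 + 14 + 9 + 15 = 44
Shortest: 25.

25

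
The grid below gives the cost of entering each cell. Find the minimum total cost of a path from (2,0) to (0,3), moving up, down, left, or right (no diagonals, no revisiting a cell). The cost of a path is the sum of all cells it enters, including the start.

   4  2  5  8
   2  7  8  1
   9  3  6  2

29

Best path: [2,0] -> [2,1] -> [2,2] -> [2,3] -> [1,3] -> [0,3]
Cost: 9 + 3 + 6 + 2 + 1 + 8 = 29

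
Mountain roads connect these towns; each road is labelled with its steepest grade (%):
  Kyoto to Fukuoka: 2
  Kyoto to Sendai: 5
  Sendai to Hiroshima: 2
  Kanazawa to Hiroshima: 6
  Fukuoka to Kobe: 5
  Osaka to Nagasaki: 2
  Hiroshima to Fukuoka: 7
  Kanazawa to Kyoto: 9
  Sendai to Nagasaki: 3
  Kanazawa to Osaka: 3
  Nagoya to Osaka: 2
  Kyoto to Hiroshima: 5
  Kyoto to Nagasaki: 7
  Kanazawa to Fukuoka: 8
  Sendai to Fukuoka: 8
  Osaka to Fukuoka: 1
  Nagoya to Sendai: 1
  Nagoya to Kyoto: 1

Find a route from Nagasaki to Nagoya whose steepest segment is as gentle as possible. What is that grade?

Some routes from Nagasaki to Nagoya:
Nagasaki→Osaka→Nagoya: max(2, 2) = 2
Nagasaki→Osaka→Fukuoka→Kyoto→Nagoya: max(2, 1, 2, 1) = 2
Nagasaki→Sendai→Nagoya: max(3, 1) = 3
Nagasaki→Sendai→Hiroshima→Kyoto→Nagoya: max(3, 2, 5, 1) = 5
Best route has worst link 2%.

2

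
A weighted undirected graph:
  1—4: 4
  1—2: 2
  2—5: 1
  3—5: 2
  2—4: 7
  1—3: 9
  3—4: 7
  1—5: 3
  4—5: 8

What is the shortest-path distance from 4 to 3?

7

A few of the 4→3 routes:
4-3: 7
4-1-2-5-3: 4 + 2 + 1 + 2 = 9
4-1-5-3: 4 + 3 + 2 = 9
Best route has total 7.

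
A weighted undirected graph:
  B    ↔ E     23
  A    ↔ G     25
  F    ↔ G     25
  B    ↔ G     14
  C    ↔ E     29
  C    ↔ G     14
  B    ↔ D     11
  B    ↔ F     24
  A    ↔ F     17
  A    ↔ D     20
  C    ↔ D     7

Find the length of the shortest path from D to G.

21

Comparing a few candidate routes:
D-C-G: 7 + 14 = 21
D-A-G: 20 + 25 = 45
D-B-G: 11 + 14 = 25
The minimum is 21.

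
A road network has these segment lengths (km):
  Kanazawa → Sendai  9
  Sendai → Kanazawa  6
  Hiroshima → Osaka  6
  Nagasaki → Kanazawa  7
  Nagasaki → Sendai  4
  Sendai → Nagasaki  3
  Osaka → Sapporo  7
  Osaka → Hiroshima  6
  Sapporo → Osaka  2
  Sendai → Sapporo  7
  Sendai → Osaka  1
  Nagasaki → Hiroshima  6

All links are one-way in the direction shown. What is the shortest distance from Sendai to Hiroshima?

7

Paths from Sendai to Hiroshima:
Sendai - Nagasaki - Hiroshima: 3 + 6 = 9
Sendai - Osaka - Hiroshima: 1 + 6 = 7
Sendai - Sapporo - Osaka - Hiroshima: 7 + 2 + 6 = 15
The minimum is 7 km.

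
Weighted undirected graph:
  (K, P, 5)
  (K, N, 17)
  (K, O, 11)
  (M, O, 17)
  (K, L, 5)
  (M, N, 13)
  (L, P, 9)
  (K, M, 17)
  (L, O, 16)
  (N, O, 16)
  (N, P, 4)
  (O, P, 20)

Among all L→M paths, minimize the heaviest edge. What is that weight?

Comparing a few candidate routes:
L - O - K - P - N - M: max(16, 11, 5, 4, 13) = 16
L - K - O - N - M: max(5, 11, 16, 13) = 16
L - P - K - O - N - M: max(9, 5, 11, 16, 13) = 16
L - K - P - N - M: max(5, 5, 4, 13) = 13
L - P - N - M: max(9, 4, 13) = 13
Smallest bottleneck: 13.

13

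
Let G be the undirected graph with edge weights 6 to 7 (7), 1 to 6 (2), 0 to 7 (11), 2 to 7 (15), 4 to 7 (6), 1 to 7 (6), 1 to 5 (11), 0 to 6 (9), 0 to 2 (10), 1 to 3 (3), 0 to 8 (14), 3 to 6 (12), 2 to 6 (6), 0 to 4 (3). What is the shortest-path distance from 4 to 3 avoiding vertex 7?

Candidate routes:
4-0-6-1-3: 3 + 9 + 2 + 3 = 17
4-0-6-3: 3 + 9 + 12 = 24
4-0-2-6-1-3: 3 + 10 + 6 + 2 + 3 = 24
4-0-2-6-3: 3 + 10 + 6 + 12 = 31
Shortest: 17.

17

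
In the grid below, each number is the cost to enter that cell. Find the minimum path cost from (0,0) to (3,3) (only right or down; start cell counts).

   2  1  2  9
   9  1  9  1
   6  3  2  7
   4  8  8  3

19

Take (0,0) (0,1) (1,1) (2,1) (2,2) (2,3) (3,3) for a total of 2 + 1 + 1 + 3 + 2 + 7 + 3 = 19.
For comparison, the top-then-right route costs 25.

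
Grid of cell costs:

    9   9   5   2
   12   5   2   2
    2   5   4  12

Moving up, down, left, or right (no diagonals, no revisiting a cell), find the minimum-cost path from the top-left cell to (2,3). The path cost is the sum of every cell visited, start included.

One optimal route is r0c0 → r0c1 → r0c2 → r0c3 → r1c3 → r2c3.
Its cost is 9 + 9 + 5 + 2 + 2 + 12 = 39.

39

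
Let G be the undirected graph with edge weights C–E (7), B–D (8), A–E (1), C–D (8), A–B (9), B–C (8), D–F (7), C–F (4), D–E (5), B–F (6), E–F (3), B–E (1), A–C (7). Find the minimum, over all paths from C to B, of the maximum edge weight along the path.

4

Some routes from C to B:
C-A-E-D-F-B: max(7, 1, 5, 7, 6) = 7
C-E-F-B: max(7, 3, 6) = 7
C-F-B: max(4, 6) = 6
C-E-D-F-B: max(7, 5, 7, 6) = 7
C-E-B: max(7, 1) = 7
C-F-E-B: max(4, 3, 1) = 4
Best route has worst link 4.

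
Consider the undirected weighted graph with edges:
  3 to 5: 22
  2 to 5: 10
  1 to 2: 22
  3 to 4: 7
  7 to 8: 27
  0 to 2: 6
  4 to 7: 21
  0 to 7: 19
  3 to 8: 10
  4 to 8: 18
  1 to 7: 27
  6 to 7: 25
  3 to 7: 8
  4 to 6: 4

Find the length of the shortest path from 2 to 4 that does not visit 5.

40

Some routes from 2 to 4 avoiding 5:
2 → 0 → 7 → 3 → 8 → 4: 6 + 19 + 8 + 10 + 18 = 61
2 → 0 → 7 → 4: 6 + 19 + 21 = 46
2 → 0 → 7 → 3 → 4: 6 + 19 + 8 + 7 = 40
2 → 0 → 7 → 6 → 4: 6 + 19 + 25 + 4 = 54
The minimum is 40.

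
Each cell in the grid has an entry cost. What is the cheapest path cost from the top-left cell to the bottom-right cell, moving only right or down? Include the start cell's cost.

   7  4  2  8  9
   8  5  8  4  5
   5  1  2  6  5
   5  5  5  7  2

32

Path [0,0]→[0,1]→[1,1]→[2,1]→[2,2]→[2,3]→[2,4]→[3,4]: 7 + 4 + 5 + 1 + 2 + 6 + 5 + 2 = 32.
For comparison, the top-then-right route costs 42.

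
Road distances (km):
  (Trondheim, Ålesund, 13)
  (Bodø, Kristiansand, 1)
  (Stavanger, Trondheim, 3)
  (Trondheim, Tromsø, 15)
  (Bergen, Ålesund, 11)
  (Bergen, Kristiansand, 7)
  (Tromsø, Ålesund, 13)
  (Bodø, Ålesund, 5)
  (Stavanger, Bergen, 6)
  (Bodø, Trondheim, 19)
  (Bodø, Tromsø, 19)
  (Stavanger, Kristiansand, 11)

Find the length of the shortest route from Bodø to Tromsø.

18

Some routes from Bodø to Tromsø:
Bodø→Ålesund→Tromsø: 5 + 13 = 18
Bodø→Kristiansand→Bergen→Stavanger→Trondheim→Tromsø: 1 + 7 + 6 + 3 + 15 = 32
Bodø→Kristiansand→Stavanger→Trondheim→Tromsø: 1 + 11 + 3 + 15 = 30
Bodø→Tromsø: 19
Bodø→Kristiansand→Bergen→Ålesund→Tromsø: 1 + 7 + 11 + 13 = 32
Best route has total 18 km.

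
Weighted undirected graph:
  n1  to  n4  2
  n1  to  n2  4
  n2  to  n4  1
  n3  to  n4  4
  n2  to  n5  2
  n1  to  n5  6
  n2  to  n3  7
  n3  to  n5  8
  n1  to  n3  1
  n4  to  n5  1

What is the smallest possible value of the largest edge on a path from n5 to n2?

1

Checking several routes:
n5→n4→n2: max(1, 1) = 1
n5→n2: max(2) = 2
n5→n4→n3→n1→n2: max(1, 4, 1, 4) = 4
Smallest bottleneck: 1.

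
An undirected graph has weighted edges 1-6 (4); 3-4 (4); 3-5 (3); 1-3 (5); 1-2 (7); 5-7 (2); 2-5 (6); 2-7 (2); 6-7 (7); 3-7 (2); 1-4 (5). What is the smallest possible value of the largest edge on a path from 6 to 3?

5

Comparing a few candidate routes:
6-1-4-3: max(4, 5, 4) = 5
6-7-5-3: max(7, 2, 3) = 7
6-7-3: max(7, 2) = 7
6-7-5-2-1-3: max(7, 2, 6, 7, 5) = 7
6-1-3: max(4, 5) = 5
Smallest bottleneck: 5.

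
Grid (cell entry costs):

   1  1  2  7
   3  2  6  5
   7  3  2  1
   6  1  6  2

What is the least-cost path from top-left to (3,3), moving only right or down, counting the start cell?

One optimal route is [0,0]→[0,1]→[1,1]→[2,1]→[2,2]→[2,3]→[3,3].
Its cost is 1 + 1 + 2 + 3 + 2 + 1 + 2 = 12.
(Top row then right column would cost 19.)

12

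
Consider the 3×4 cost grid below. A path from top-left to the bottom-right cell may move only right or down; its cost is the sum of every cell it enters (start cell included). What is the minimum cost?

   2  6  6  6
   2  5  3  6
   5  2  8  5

23

Cheapest: r0c0 r1c0 r1c1 r1c2 r1c3 r2c3
  2 + 2 + 5 + 3 + 6 + 5 = 23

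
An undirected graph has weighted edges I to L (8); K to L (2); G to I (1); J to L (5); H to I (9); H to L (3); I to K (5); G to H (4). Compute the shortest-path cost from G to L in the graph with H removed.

8

Candidate routes:
G - I - K - L: 1 + 5 + 2 = 8
G - I - L: 1 + 8 = 9
Best route has total 8.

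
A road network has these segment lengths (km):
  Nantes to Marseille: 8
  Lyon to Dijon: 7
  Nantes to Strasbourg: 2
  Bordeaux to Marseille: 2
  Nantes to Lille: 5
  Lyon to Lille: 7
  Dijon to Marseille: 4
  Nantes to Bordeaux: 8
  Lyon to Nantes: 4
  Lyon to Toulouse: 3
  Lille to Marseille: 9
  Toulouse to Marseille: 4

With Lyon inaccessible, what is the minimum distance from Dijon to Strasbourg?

Paths from Dijon to Strasbourg avoiding Lyon:
Dijon → Marseille → Nantes → Strasbourg: 4 + 8 + 2 = 14
Dijon → Marseille → Bordeaux → Nantes → Strasbourg: 4 + 2 + 8 + 2 = 16
Dijon → Marseille → Lille → Nantes → Strasbourg: 4 + 9 + 5 + 2 = 20
Best route has total 14 km.

14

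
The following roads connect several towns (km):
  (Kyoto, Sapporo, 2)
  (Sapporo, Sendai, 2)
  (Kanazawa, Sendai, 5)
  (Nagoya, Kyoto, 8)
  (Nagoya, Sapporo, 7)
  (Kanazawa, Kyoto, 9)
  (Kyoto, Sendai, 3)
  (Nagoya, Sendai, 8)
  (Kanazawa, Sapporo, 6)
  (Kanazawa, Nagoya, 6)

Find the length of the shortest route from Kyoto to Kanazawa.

8

Some routes from Kyoto to Kanazawa:
Kyoto -> Sendai -> Kanazawa: 3 + 5 = 8
Kyoto -> Kanazawa: 9
Kyoto -> Sendai -> Sapporo -> Kanazawa: 3 + 2 + 6 = 11
Kyoto -> Sapporo -> Kanazawa: 2 + 6 = 8
Kyoto -> Sapporo -> Sendai -> Kanazawa: 2 + 2 + 5 = 9
Kyoto -> Nagoya -> Kanazawa: 8 + 6 = 14
Best route has total 8 km.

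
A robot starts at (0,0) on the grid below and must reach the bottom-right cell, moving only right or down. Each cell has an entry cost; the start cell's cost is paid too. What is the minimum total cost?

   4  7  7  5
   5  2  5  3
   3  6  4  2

Cheapest: [0,0] -> [1,0] -> [1,1] -> [1,2] -> [1,3] -> [2,3]
  4 + 5 + 2 + 5 + 3 + 2 = 21
For comparison, the top-then-right route costs 28.

21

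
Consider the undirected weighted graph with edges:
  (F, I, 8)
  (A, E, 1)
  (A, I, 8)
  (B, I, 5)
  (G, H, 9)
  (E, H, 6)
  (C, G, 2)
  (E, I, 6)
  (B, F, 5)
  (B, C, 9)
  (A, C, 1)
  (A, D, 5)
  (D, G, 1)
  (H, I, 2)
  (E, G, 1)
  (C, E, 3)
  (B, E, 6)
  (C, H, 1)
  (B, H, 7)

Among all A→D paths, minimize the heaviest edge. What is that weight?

1

Checking several routes:
A-E-G-D: max(1, 1, 1) = 1
A-E-C-G-D: max(1, 3, 2, 1) = 3
A-C-E-G-D: max(1, 3, 1, 1) = 3
A-C-G-D: max(1, 2, 1) = 2
Smallest bottleneck: 1.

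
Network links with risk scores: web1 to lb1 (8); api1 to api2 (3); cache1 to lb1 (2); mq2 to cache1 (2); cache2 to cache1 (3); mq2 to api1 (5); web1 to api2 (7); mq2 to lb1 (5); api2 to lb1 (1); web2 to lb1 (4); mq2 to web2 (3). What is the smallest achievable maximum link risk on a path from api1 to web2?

Some routes from api1 to web2:
api1 → api2 → lb1 → web2: max(3, 1, 4) = 4
api1 → api2 → lb1 → mq2 → web2: max(3, 1, 5, 3) = 5
api1 → api2 → lb1 → cache1 → mq2 → web2: max(3, 1, 2, 2, 3) = 3
Best route has worst link 3.

3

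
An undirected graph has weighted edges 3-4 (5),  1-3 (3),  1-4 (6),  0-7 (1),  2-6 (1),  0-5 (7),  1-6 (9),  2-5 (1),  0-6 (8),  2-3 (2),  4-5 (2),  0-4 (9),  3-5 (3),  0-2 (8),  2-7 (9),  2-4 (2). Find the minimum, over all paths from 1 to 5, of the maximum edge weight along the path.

Comparing a few candidate routes:
1 - 3 - 2 - 4 - 5: max(3, 2, 2, 2) = 3
1 - 3 - 5: max(3, 3) = 3
1 - 3 - 2 - 5: max(3, 2, 1) = 3
Best route has worst link 3.

3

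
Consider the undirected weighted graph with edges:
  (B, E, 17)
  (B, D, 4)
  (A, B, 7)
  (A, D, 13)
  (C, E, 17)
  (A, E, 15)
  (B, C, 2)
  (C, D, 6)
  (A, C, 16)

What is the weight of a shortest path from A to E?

15

Checking several routes:
A - B - E: 7 + 17 = 24
A - C - E: 16 + 17 = 33
A - B - C - E: 7 + 2 + 17 = 26
A - D - B - E: 13 + 4 + 17 = 34
A - E: 15
The minimum is 15.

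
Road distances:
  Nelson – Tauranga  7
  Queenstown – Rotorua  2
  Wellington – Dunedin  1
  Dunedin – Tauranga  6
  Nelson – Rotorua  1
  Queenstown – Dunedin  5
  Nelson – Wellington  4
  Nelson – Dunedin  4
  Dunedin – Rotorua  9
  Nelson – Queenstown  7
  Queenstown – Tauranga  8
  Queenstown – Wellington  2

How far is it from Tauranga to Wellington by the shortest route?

7

Some routes from Tauranga to Wellington:
Tauranga-Nelson-Rotorua-Queenstown-Wellington: 7 + 1 + 2 + 2 = 12
Tauranga-Nelson-Dunedin-Wellington: 7 + 4 + 1 = 12
Tauranga-Nelson-Wellington: 7 + 4 = 11
Tauranga-Dunedin-Wellington: 6 + 1 = 7
Tauranga-Queenstown-Wellington: 8 + 2 = 10
The minimum is 7.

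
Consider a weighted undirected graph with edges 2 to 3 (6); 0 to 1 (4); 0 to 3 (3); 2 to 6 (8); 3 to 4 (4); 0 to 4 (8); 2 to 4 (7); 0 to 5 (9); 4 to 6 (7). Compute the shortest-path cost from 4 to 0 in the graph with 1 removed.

7

Comparing a few candidate routes:
4 → 0: 8
4 → 2 → 3 → 0: 7 + 6 + 3 = 16
4 → 3 → 0: 4 + 3 = 7
Shortest: 7.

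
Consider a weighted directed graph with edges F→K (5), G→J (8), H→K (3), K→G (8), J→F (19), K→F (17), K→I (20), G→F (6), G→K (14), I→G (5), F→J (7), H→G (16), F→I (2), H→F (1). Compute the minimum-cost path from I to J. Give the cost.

13

Paths from I to J:
I→G→K→F→J: 5 + 14 + 17 + 7 = 43
I→G→F→J: 5 + 6 + 7 = 18
I→G→J: 5 + 8 = 13
Shortest: 13.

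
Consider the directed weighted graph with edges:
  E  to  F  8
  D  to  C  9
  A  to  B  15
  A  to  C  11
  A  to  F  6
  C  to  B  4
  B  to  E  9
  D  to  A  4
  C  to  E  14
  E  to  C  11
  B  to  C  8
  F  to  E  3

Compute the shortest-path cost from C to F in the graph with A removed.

21

Paths from C to F avoiding A:
C→B→E→F: 4 + 9 + 8 = 21
C→E→F: 14 + 8 = 22
The minimum is 21.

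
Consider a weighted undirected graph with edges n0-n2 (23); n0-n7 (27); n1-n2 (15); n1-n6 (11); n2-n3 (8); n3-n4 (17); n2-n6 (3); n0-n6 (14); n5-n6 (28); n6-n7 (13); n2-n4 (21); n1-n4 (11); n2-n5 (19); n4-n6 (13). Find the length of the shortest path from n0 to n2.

Comparing a few candidate routes:
n0 - n2: 23
n0 - n6 - n1 - n2: 14 + 11 + 15 = 40
n0 - n6 - n2: 14 + 3 = 17
The minimum is 17.

17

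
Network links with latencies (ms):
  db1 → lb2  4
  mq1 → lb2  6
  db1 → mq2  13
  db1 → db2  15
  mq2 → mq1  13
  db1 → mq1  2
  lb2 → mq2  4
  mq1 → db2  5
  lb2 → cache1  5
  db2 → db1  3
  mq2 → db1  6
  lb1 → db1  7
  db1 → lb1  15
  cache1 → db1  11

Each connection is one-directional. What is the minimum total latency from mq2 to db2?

Routes from mq2 to db2:
mq2-mq1-lb2-cache1-db1-db2: 13 + 6 + 5 + 11 + 15 = 50
mq2-mq1-db2: 13 + 5 = 18
mq2-db1-db2: 6 + 15 = 21
mq2-db1-mq1-db2: 6 + 2 + 5 = 13
The minimum is 13 ms.

13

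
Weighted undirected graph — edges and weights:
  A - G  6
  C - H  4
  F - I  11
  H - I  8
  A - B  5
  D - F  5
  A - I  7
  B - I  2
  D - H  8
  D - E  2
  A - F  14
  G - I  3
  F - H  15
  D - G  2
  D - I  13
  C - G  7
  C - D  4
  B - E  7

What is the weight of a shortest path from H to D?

Some routes from H to D:
H -> D: 8
H -> C -> D: 4 + 4 = 8
H -> I -> G -> D: 8 + 3 + 2 = 13
H -> C -> G -> D: 4 + 7 + 2 = 13
The minimum is 8.

8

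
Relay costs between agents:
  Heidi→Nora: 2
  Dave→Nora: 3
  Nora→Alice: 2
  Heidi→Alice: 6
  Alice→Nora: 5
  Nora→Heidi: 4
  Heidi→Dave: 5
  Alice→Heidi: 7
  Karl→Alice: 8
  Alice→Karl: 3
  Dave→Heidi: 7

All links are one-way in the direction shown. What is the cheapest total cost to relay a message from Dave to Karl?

Comparing a few candidate routes:
Dave → Nora → Heidi → Alice → Karl: 3 + 4 + 6 + 3 = 16
Dave → Nora → Alice → Karl: 3 + 2 + 3 = 8
Dave → Heidi → Nora → Alice → Karl: 7 + 2 + 2 + 3 = 14
Shortest: 8.

8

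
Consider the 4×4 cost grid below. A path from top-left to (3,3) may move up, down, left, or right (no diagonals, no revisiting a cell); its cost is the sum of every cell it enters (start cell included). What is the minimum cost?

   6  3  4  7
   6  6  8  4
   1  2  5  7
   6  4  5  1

25

Best path: r0c0 r1c0 r2c0 r2c1 r3c1 r3c2 r3c3
Cost: 6 + 6 + 1 + 2 + 4 + 5 + 1 = 25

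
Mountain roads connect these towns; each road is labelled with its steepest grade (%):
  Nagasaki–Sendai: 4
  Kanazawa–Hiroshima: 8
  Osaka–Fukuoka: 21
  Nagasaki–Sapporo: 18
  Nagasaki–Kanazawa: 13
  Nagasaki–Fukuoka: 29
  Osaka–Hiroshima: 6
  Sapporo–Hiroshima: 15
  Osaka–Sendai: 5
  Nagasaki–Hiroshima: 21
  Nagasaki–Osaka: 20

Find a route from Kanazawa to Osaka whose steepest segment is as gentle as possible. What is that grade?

Some routes from Kanazawa to Osaka:
Kanazawa -> Nagasaki -> Sendai -> Osaka: max(13, 4, 5) = 13
Kanazawa -> Nagasaki -> Sapporo -> Hiroshima -> Osaka: max(13, 18, 15, 6) = 18
Kanazawa -> Hiroshima -> Osaka: max(8, 6) = 8
Kanazawa -> Nagasaki -> Osaka: max(13, 20) = 20
Kanazawa -> Hiroshima -> Sapporo -> Nagasaki -> Osaka: max(8, 15, 18, 20) = 20
Kanazawa -> Hiroshima -> Sapporo -> Nagasaki -> Sendai -> Osaka: max(8, 15, 18, 4, 5) = 18
The minimum achievable maximum is 8%.

8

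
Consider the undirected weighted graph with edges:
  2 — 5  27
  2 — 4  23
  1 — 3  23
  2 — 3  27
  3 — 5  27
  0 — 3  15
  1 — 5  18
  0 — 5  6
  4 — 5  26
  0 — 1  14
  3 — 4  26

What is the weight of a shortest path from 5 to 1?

A few of the 5→1 routes:
5 - 3 - 1: 27 + 23 = 50
5 - 1: 18
5 - 0 - 1: 6 + 14 = 20
5 - 0 - 3 - 1: 6 + 15 + 23 = 44
The minimum is 18.

18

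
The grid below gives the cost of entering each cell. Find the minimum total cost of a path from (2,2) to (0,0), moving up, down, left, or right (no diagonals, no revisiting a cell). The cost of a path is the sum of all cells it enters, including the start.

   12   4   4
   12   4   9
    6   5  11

36

One optimal route is r2c2→r2c1→r1c1→r0c1→r0c0.
Its cost is 11 + 5 + 4 + 4 + 12 = 36.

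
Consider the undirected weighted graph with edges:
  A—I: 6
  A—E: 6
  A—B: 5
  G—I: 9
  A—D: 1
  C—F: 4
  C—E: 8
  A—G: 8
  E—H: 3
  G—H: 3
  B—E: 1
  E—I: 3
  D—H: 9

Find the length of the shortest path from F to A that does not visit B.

Checking several routes:
F -> C -> E -> H -> G -> A: 4 + 8 + 3 + 3 + 8 = 26
F -> C -> E -> I -> A: 4 + 8 + 3 + 6 = 21
F -> C -> E -> I -> G -> A: 4 + 8 + 3 + 9 + 8 = 32
F -> C -> E -> A: 4 + 8 + 6 = 18
F -> C -> E -> H -> D -> A: 4 + 8 + 3 + 9 + 1 = 25
F -> C -> E -> H -> G -> I -> A: 4 + 8 + 3 + 3 + 9 + 6 = 33
Shortest: 18.

18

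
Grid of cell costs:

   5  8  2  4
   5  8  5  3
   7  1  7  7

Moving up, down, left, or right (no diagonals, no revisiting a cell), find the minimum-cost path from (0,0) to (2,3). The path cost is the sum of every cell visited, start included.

Path [0,0]→[0,1]→[0,2]→[0,3]→[1,3]→[2,3]: 5 + 8 + 2 + 4 + 3 + 7 = 29.

29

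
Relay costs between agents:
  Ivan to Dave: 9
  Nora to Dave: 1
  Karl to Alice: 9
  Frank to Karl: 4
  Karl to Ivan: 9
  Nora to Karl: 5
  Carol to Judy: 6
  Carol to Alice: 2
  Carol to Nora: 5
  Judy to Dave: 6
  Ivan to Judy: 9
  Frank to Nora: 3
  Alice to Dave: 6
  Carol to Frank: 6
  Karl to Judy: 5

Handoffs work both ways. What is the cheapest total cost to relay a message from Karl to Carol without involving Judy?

10

Comparing a few candidate routes:
Karl-Nora-Frank-Carol: 5 + 3 + 6 = 14
Karl-Frank-Nora-Carol: 4 + 3 + 5 = 12
Karl-Alice-Carol: 9 + 2 = 11
Karl-Frank-Carol: 4 + 6 = 10
Karl-Nora-Carol: 5 + 5 = 10
The minimum is 10.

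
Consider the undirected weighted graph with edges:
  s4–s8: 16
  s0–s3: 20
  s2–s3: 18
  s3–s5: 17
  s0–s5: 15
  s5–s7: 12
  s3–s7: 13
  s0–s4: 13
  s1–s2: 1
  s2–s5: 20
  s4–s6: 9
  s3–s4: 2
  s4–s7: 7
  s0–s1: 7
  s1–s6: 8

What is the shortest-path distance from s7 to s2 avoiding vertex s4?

31

Comparing a few candidate routes:
s7→s5→s2: 12 + 20 = 32
s7→s5→s0→s1→s2: 12 + 15 + 7 + 1 = 35
s7→s3→s2: 13 + 18 = 31
s7→s3→s5→s2: 13 + 17 + 20 = 50
s7→s3→s0→s1→s2: 13 + 20 + 7 + 1 = 41
s7→s5→s3→s2: 12 + 17 + 18 = 47
Shortest: 31.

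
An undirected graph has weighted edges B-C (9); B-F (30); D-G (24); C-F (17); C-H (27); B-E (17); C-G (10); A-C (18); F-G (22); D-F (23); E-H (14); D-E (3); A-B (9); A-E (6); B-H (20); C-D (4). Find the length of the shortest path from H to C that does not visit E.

27

Some routes from H to C avoiding E:
H→B→F→D→C: 20 + 30 + 23 + 4 = 77
H→B→A→C: 20 + 9 + 18 = 47
H→B→F→G→C: 20 + 30 + 22 + 10 = 82
H→C: 27
H→B→F→C: 20 + 30 + 17 = 67
H→B→C: 20 + 9 = 29
Best route has total 27.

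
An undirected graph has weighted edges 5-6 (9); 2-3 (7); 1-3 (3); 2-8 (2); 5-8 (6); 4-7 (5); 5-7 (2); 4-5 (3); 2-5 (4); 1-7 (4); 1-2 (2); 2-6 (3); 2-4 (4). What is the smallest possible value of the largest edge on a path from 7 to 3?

A few of the 7→3 routes:
7-4-5-2-1-3: max(5, 3, 4, 2, 3) = 5
7-5-2-1-3: max(2, 4, 2, 3) = 4
7-5-4-2-1-3: max(2, 3, 4, 2, 3) = 4
7-1-3: max(4, 3) = 4
Smallest bottleneck: 4.

4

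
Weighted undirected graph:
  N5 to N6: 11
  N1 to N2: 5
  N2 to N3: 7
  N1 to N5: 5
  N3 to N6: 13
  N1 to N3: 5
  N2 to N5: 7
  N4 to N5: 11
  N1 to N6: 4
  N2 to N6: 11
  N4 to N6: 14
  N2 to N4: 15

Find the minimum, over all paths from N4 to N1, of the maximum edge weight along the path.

11

Some routes from N4 to N1:
N4-N5-N2-N3-N1: max(11, 7, 7, 5) = 11
N4-N5-N1: max(11, 5) = 11
N4-N5-N6-N2-N1: max(11, 11, 11, 5) = 11
N4-N5-N6-N1: max(11, 11, 4) = 11
N4-N5-N6-N2-N3-N1: max(11, 11, 11, 7, 5) = 11
The minimum achievable maximum is 11.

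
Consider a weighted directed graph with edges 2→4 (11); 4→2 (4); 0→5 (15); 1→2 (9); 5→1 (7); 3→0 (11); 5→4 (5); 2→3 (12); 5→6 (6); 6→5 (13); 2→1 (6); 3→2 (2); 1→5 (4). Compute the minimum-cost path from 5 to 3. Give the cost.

Routes from 5 to 3:
5→1→2→3: 7 + 9 + 12 = 28
5→4→2→3: 5 + 4 + 12 = 21
The minimum is 21.

21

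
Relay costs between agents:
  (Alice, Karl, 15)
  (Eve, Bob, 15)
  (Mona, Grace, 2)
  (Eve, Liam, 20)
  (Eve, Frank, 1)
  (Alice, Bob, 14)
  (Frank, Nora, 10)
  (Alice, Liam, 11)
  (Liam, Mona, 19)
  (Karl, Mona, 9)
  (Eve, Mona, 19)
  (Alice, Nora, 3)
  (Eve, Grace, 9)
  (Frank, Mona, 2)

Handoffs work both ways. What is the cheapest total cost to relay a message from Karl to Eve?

Comparing a few candidate routes:
Karl - Mona - Grace - Eve: 9 + 2 + 9 = 20
Karl - Alice - Nora - Frank - Eve: 15 + 3 + 10 + 1 = 29
Karl - Mona - Eve: 9 + 19 = 28
Karl - Mona - Frank - Eve: 9 + 2 + 1 = 12
Best route has total 12.

12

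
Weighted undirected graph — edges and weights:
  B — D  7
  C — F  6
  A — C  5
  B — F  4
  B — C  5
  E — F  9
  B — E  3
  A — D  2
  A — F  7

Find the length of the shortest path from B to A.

A few of the B→A routes:
B → F → A: 4 + 7 = 11
B → C → A: 5 + 5 = 10
B → F → C → A: 4 + 6 + 5 = 15
B → D → A: 7 + 2 = 9
Shortest: 9.

9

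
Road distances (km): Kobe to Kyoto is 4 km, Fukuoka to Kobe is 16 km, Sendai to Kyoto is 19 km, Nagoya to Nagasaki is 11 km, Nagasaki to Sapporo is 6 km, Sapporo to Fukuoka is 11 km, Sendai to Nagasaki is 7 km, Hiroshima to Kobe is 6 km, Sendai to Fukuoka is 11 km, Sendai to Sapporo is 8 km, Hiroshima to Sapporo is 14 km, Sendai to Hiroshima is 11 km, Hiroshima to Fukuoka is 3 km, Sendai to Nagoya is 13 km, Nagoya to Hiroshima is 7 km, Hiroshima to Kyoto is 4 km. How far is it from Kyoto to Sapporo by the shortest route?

18

Checking several routes:
Kyoto→Hiroshima→Sapporo: 4 + 14 = 18
Kyoto→Kobe→Hiroshima→Sapporo: 4 + 6 + 14 = 24
Kyoto→Hiroshima→Sendai→Sapporo: 4 + 11 + 8 = 23
Kyoto→Hiroshima→Fukuoka→Sapporo: 4 + 3 + 11 = 18
Shortest: 18 km.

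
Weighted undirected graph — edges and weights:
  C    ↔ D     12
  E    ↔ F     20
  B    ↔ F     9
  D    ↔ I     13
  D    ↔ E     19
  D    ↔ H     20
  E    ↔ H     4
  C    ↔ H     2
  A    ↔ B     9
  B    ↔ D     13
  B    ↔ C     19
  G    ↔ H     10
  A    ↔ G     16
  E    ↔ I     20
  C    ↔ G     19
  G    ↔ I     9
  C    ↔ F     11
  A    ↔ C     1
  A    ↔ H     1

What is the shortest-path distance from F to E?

Some routes from F to E:
F→C→H→E: 11 + 2 + 4 = 17
F→C→A→H→E: 11 + 1 + 1 + 4 = 17
F→E: 20
Best route has total 17.

17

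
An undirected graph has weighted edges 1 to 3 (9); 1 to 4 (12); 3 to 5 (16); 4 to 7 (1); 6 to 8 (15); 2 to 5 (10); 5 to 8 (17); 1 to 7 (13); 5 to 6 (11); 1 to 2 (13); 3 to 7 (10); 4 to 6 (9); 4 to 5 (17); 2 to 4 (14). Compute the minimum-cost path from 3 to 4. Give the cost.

Comparing a few candidate routes:
3→5→4: 16 + 17 = 33
3→1→4: 9 + 12 = 21
3→7→1→4: 10 + 13 + 12 = 35
3→1→7→4: 9 + 13 + 1 = 23
3→7→4: 10 + 1 = 11
3→1→2→4: 9 + 13 + 14 = 36
Best route has total 11.

11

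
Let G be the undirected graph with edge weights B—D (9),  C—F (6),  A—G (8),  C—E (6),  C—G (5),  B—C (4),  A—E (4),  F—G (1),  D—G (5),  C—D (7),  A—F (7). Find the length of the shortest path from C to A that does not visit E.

13

A few of the C→A routes:
C→F→A: 6 + 7 = 13
C→G→A: 5 + 8 = 13
C→G→F→A: 5 + 1 + 7 = 13
C→D→G→F→A: 7 + 5 + 1 + 7 = 20
C→D→G→A: 7 + 5 + 8 = 20
C→F→G→A: 6 + 1 + 8 = 15
The minimum is 13.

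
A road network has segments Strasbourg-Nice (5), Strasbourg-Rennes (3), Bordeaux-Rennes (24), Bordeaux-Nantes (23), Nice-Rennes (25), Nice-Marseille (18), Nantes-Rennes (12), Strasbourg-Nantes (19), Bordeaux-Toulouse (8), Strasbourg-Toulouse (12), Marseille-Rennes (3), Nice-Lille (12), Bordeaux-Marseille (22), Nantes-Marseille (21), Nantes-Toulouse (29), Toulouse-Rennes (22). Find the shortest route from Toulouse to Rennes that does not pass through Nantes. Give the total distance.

A few of the Toulouse→Rennes routes:
Toulouse - Bordeaux - Rennes: 8 + 24 = 32
Toulouse - Rennes: 22
Toulouse - Bordeaux - Marseille - Rennes: 8 + 22 + 3 = 33
Toulouse - Strasbourg - Rennes: 12 + 3 = 15
The minimum is 15 mi.

15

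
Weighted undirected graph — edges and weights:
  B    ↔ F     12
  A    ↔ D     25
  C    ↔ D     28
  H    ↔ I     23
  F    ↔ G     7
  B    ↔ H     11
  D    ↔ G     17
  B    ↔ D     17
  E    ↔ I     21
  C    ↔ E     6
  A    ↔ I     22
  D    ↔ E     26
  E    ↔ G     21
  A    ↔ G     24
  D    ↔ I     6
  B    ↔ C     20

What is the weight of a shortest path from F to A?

31

A few of the F→A routes:
F-B-D-A: 12 + 17 + 25 = 54
F-G-D-A: 7 + 17 + 25 = 49
F-B-D-I-A: 12 + 17 + 6 + 22 = 57
F-G-D-I-A: 7 + 17 + 6 + 22 = 52
F-B-H-I-A: 12 + 11 + 23 + 22 = 68
F-G-A: 7 + 24 = 31
Best route has total 31.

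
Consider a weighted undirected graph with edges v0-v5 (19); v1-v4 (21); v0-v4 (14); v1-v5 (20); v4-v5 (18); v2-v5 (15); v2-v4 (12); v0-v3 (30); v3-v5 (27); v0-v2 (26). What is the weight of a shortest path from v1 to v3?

Comparing a few candidate routes:
v1→v4→v0→v3: 21 + 14 + 30 = 65
v1→v5→v3: 20 + 27 = 47
v1→v5→v0→v3: 20 + 19 + 30 = 69
v1→v4→v5→v3: 21 + 18 + 27 = 66
The minimum is 47.

47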